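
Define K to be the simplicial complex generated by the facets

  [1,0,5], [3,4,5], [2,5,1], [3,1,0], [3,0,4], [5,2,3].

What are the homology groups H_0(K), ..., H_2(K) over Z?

K has 6 vertices, 12 edges, 6 triangles.
rank ∂_0 = 0, rank ∂_1 = 5 ⇒ b_0 = 6 − 0 − 5 = 1; all invariant factors of ∂_1 are 1 so no torsion. So H_0 ≅ Z.
rank ∂_1 = 5, rank ∂_2 = 6 ⇒ b_1 = 12 − 5 − 6 = 1; all invariant factors of ∂_2 are 1 so no torsion. So H_1 ≅ Z.
rank ∂_2 = 6, rank ∂_3 = 0 ⇒ b_2 = 6 − 6 − 0 = 0. So H_2 ≅ 0.

H_0 = Z,  H_1 = Z,  H_2 = 0.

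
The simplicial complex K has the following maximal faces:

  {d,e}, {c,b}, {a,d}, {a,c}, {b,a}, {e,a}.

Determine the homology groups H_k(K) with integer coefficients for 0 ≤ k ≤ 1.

Order the vertices as a < b < c < d < e. Listing each simplex with vertices in this order, K has dimension 1 with simplices:

  0-simplices (5): a, b, c, d, e
  1-simplices (6): ab, ac, ad, ae, bc, de

so the chain groups are C_0 ≅ Z^5, C_1 ≅ Z^6.

Boundary ∂_1: C_1 → C_0 maps an edge to its endpoints' difference, ∂[p,q] = q − p.
As a 5×6 matrix over Z this has rank 4, with invariant factors (1,1,1,1).

Computing H_k = (kernel of ∂_k) / (image of ∂_{k+1}):

  H_0: rank C_0 − rank ∂_1 = 5 − 4 = 1, and the invariant factors of ∂_1 are all 1, so H_0 ≅ Z.
  H_1: rank ker ∂_1 − rank ∂_2 = (6 − 4) − 0 = 2, and there is no ∂_2, so H_1 ≅ Z^2.

H_0 ≅ Z,  H_1 ≅ Z^2.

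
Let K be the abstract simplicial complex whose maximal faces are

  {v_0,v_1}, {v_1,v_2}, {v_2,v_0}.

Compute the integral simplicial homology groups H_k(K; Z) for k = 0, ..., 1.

Order the vertices as v_0 < v_1 < v_2. Listing each simplex with vertices in this order, K has dimension 1 with simplices:

  0-simplices (3): [v_0], [v_1], [v_2]
  1-simplices (3): [v_0,v_1], [v_0,v_2], [v_1,v_2]

Hence C_0 ≅ Z^3, C_1 ≅ Z^3.

∂_1: C_1 → C_0 is given by ∂[p,q] = [q] − [p]. For instance
  ∂[v_0,v_2] = [v_2] − [v_0].
This gives a 3×3 integer matrix of rank 2; reducing to Smith normal form yields diagonal entries (1,1).

From H_k ≅ ker(∂_k) / im(∂_{k+1}) we obtain:

  H_0: rank C_0 − rank ∂_1 = 3 − 2 = 1, and the invariant factors of ∂_1 are all 1, so H_0 ≅ Z.
  H_1: rank ker ∂_1 − rank ∂_2 = (3 − 2) − 0 = 1, and there is no ∂_2, so H_1 ≅ Z.

As a check, the Euler characteristic is 3 − 3 = 0, which agrees with 1 − 1 = 0.
(K is a triangulation of the circle S^1.)

H_0 = Z,  H_1 = Z.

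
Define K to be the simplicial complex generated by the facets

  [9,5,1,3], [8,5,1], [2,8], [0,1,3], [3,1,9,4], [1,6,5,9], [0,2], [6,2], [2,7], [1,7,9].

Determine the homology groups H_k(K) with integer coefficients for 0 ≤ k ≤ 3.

H_0 ≅ Z,  H_1 ≅ Z^3,  H_2 = 0,  H_3 = 0.

Order the vertices as 0 < 1 < 2 < 3 < 4 < 5 < 6 < 7 < 8 < 9. Listing each simplex with vertices in this order, K has dimension 3 with simplices:

  0-simplices (10): [0], [1], [2], [3], [4], [5], [6], [7], [8], [9]
  1-simplices (22): [0,1], [0,2], [0,3], [1,3], [1,4], [1,5], [1,6], [1,7], [1,8], [1,9], [2,6], [2,7], [2,8], [3,4], [3,5], [3,9], [4,9], [5,6], [5,8], [5,9], [6,9], [7,9]
  2-simplices (13): [0,1,3], [1,3,4], [1,3,5], [1,3,9], [1,4,9], [1,5,6], [1,5,8], [1,5,9], [1,6,9], [1,7,9], [3,4,9], [3,5,9], [5,6,9]
  3-simplices (3): [1,3,4,9], [1,3,5,9], [1,5,6,9]

giving chain groups C_0 ≅ Z^10, C_1 ≅ Z^22, C_2 ≅ Z^13, C_3 ≅ Z^3.

The boundary map ∂_1: C_1 → C_0 is given by ∂[p,q] = [q] − [p]. For instance
  ∂[0,3] = [3] − [0].
The resulting 10×22 matrix has rank 9, and its Smith normal form has invariant factors (1,1,1,1,1,1,1,1,1).

∂_2: C_2 → C_1 maps a triangle to the signed sum of its edges. For instance
  ∂[3,4,9] = [4,9] − [3,9] + [3,4],
  ∂[0,1,3] = [1,3] − [0,3] + [0,1].
As a 22×13 matrix over Z this has rank 10, with invariant factors (1,1,1,1,1,1,1,1,1,1).

Boundary ∂_3: C_3 → C_2 sends each 3-simplex σ to the alternating sum Σ_i (−1)^i (σ with its i-th vertex removed). For instance
  ∂[1,3,5,9] = [3,5,9] − [1,5,9] + [1,3,9] − [1,3,5],
  ∂[1,3,4,9] = [3,4,9] − [1,4,9] + [1,3,9] − [1,3,4].
This gives a 13×3 integer matrix of rank 3; reducing to Smith normal form yields diagonal entries (1,1,1).

Now H_k = ker ∂_k / im ∂_{k+1}, so:

  H_0: rank C_0 − rank ∂_1 = 10 − 9 = 1, and the invariant factors of ∂_1 are all 1, so H_0 ≅ Z.
  H_1: rank ker ∂_1 − rank ∂_2 = (22 − 9) − 10 = 3, and the invariant factors of ∂_2 are all 1, so H_1 ≅ Z^3.
  H_2: rank ker ∂_2 − rank ∂_3 = (13 − 10) − 3 = 0, and the invariant factors of ∂_3 are all 1, so H_2 ≅ 0.
  H_3: rank ker ∂_3 − rank ∂_4 = (3 − 3) − 0 = 0, and there is no ∂_4, so H_3 ≅ 0.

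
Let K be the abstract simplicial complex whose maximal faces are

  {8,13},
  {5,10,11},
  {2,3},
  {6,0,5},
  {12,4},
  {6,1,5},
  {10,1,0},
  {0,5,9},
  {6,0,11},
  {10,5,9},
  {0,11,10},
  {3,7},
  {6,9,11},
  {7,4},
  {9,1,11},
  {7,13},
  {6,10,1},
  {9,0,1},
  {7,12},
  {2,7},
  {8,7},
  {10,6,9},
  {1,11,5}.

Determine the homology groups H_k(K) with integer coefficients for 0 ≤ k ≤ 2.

H_0 = Z^2,  H_1 = Z^5,  H_2 = Z.

Order the vertices as 0 < 1 < 2 < 3 < 4 < 5 < 6 < 7 < 8 < 9 < 10 < 11 < 12 < 13. Listing each simplex with vertices in this order, K has dimension 2 with simplices:

  0-simplices (14): [0], [1], [2], [3], [4], [5], [6], [7], [8], [9], [10], [11], [12], [13]
  1-simplices (30): (30 of them)
  2-simplices (14): [0,1,9], [0,1,10], [0,5,6], [0,5,9], [0,6,11], [0,10,11], [1,5,6], [1,5,11], [1,6,10], [1,9,11], [5,9,10], [5,10,11], [6,9,10], [6,9,11]

Hence C_0 ≅ Z^14, C_1 ≅ Z^30, C_2 ≅ Z^14.

The boundary map ∂_1: C_1 → C_0 is given by ∂[p,q] = [q] − [p].
As a 14×30 matrix over Z this has rank 12, with invariant factors (1,1,1,1,1,1,1,1,1,1,1,1).

The boundary map ∂_2: C_2 → C_1 acts by ∂[p,q,r] = [q,r] − [p,r] + [p,q]. For instance
  ∂[5,10,11] = [10,11] − [5,11] + [5,10],
  ∂[1,5,11] = [5,11] − [1,11] + [1,5].
This gives a 30×14 integer matrix of rank 13; reducing to Smith normal form yields diagonal entries (1,1,1,1,1,1,1,1,1,1,1,1,1).

Reading off H_k = ker ∂_k / im ∂_{k+1}:

  H_0: rank C_0 − rank ∂_1 = 14 − 12 = 2, and the invariant factors of ∂_1 are all 1, so H_0 = Z^2.
  H_1: rank ker ∂_1 − rank ∂_2 = (30 − 12) − 13 = 5, and the invariant factors of ∂_2 are all 1, so H_1 = Z^5.
  H_2: rank ker ∂_2 − rank ∂_3 = (14 − 13) − 0 = 1, and there is no ∂_3, so H_2 = Z.

As a check, the Euler characteristic is 14 − 30 + 14 = -2, which agrees with 2 − 5 + 1 = -2.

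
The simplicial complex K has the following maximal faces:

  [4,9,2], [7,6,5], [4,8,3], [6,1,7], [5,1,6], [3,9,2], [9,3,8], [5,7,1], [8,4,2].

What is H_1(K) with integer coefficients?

H_1 ≅ Z.

We work with the vertex ordering 1 < 2 < 3 < 4 < 5 < 6 < 7 < 8 < 9. The simplices of K, each written with vertices in increasing order, are:

  0-simplices (9): [1], [2], [3], [4], [5], [6], [7], [8], [9]
  1-simplices (16): [1,5], [1,6], [1,7], [2,3], [2,4], [2,8], [2,9], [3,4], [3,8], [3,9], [4,8], [4,9], [5,6], [5,7], [6,7], [8,9]
  2-simplices (9): [1,5,6], [1,5,7], [1,6,7], [2,3,9], [2,4,8], [2,4,9], [3,4,8], [3,8,9], [5,6,7]

Hence C_0 ≅ Z^9, C_1 ≅ Z^16, C_2 ≅ Z^9.

Boundary ∂_1: C_1 → C_0 is given by ∂[p,q] = [q] − [p]. For instance
  ∂[2,9] = [9] − [2].
The 9×16 boundary matrix has rank 7 and Smith normal form diag(1,1,1,1,1,1,1).

The boundary map ∂_2: C_2 → C_1 maps a triangle to the signed sum of its edges. For instance
  ∂[1,6,7] = [6,7] − [1,7] + [1,6],
  ∂[2,3,9] = [3,9] − [2,9] + [2,3].
The resulting 16×9 matrix has rank 8, and its Smith normal form has invariant factors (1,1,1,1,1,1,1,1).

Computing H_k = (kernel of ∂_k) / (image of ∂_{k+1}):

  H_1: rank ker ∂_1 − rank ∂_2 = (16 − 7) − 8 = 1, and the invariant factors of ∂_2 are all 1, so H_1 = Z.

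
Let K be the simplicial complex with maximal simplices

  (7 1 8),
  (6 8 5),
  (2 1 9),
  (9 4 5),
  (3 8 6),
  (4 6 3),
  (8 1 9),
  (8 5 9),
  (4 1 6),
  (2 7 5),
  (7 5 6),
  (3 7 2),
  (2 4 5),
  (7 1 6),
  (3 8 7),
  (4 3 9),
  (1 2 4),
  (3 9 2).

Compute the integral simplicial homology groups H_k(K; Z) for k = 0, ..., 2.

H_0 ≅ Z,  H_1 ≅ Z ⊕ Z/2,  H_2 = 0.

We work with the vertex ordering 1 < 2 < 3 < 4 < 5 < 6 < 7 < 8 < 9. The simplices of K, each written with vertices in increasing order, are:

  0-simplices (9): [1], [2], [3], [4], [5], [6], [7], [8], [9]
  1-simplices (27): (27 of them)
  2-simplices (18): [1,2,4], [1,2,9], [1,4,6], [1,6,7], [1,7,8], [1,8,9], [2,3,7], [2,3,9], [2,4,5], [2,5,7], [3,4,6], [3,4,9], [3,6,8], [3,7,8], [4,5,9], [5,6,7], [5,6,8], [5,8,9]

Hence C_0 ≅ Z^9, C_1 ≅ Z^27, C_2 ≅ Z^18.

The boundary map ∂_1: C_1 → C_0 maps an edge to its endpoints' difference, ∂[p,q] = q − p. For instance
  ∂[3,9] = [9] − [3].
The 9×27 boundary matrix has rank 8 and Smith normal form diag(1,1,1,1,1,1,1,1).

The boundary map ∂_2: C_2 → C_1 maps a triangle to the signed sum of its edges. For instance
  ∂[1,8,9] = [8,9] − [1,9] + [1,8],
  ∂[1,6,7] = [6,7] − [1,7] + [1,6].
As a 27×18 matrix over Z this has rank 18, with invariant factors (1,1,1,1,1,1,1,1,1,1,1,1,1,1,1,1,1,2).

Now H_k = ker ∂_k / im ∂_{k+1}, so:

  H_0: rank C_0 − rank ∂_1 = 9 − 8 = 1, and the invariant factors of ∂_1 are all 1, so H_0 ≅ Z.
  H_1: rank ker ∂_1 − rank ∂_2 = (27 − 8) − 18 = 1, and ∂_2 has invariant factor 2 > 1, so H_1 ≅ Z ⊕ Z/2.
  H_2: rank ker ∂_2 − rank ∂_3 = (18 − 18) − 0 = 0, and there is no ∂_3, so H_2 ≅ 0.

As a check, the Euler characteristic is 9 − 27 + 18 = 0, which agrees with 1 − 1 + 0 = 0.
(K is a triangulation of the Klein bottle.)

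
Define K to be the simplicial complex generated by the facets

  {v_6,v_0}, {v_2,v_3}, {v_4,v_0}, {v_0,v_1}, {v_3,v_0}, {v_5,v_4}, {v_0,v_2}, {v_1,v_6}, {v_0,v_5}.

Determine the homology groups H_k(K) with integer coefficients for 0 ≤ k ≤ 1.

We work with the vertex ordering v_0 < v_1 < v_2 < v_3 < v_4 < v_5 < v_6. The simplices of K, each written with vertices in increasing order, are:

  0-simplices (7): [v_0], [v_1], [v_2], [v_3], [v_4], [v_5], [v_6]
  1-simplices (9): [v_0,v_1], [v_0,v_2], [v_0,v_3], [v_0,v_4], [v_0,v_5], [v_0,v_6], [v_1,v_6], [v_2,v_3], [v_4,v_5]

so the chain groups are C_0 ≅ Z^7, C_1 ≅ Z^9.

∂_1: C_1 → C_0 is given by ∂[p,q] = [q] − [p].
This gives a 7×9 integer matrix of rank 6; reducing to Smith normal form yields diagonal entries (1,1,1,1,1,1).

Computing H_k = (kernel of ∂_k) / (image of ∂_{k+1}):

  H_0: rank C_0 − rank ∂_1 = 7 − 6 = 1, and the invariant factors of ∂_1 are all 1, so H_0 = Z.
  H_1: rank ker ∂_1 − rank ∂_2 = (9 − 6) − 0 = 3, and there is no ∂_2, so H_1 = Z^3.

H_0 = Z,  H_1 = Z^3.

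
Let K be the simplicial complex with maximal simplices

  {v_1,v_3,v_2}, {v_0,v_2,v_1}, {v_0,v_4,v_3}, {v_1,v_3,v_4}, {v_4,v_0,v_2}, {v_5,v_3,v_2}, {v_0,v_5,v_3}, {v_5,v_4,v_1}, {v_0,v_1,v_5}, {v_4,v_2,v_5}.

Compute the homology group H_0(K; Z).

H_0 = Z.

K has 6 vertices, 15 edges, 10 triangles.
rank ∂_0 = 0, rank ∂_1 = 5 ⇒ b_0 = 6 − 0 − 5 = 1; all invariant factors of ∂_1 are 1 so no torsion. So H_0 ≅ Z.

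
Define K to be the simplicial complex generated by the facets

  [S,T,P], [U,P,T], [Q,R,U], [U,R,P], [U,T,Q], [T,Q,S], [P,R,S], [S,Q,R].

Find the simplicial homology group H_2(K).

H_2 = Z.

We work with the vertex ordering P < Q < R < S < T < U. The simplices of K, each written with vertices in increasing order, are:

  0-simplices (6): P, Q, R, S, T, U
  1-simplices (12): PR, PS, PT, PU, QR, QS, QT, QU, RS, RU, ST, TU
  2-simplices (8): PRS, PRU, PST, PTU, QRS, QRU, QST, QTU

so the chain groups are C_0 ≅ Z^6, C_1 ≅ Z^12, C_2 ≅ Z^8.

The boundary map ∂_1: C_1 → C_0 sends each edge [p,q] (with p < q) to q − p. For instance
  ∂QS = S − Q.
This gives a 6×12 integer matrix of rank 5; reducing to Smith normal form yields diagonal entries (1,1,1,1,1).

The boundary map ∂_2: C_2 → C_1 acts by ∂[p,q,r] = [q,r] − [p,r] + [p,q]. For instance
  ∂QTU = TU − QU + QT,
  ∂QRU = RU − QU + QR.
The resulting 12×8 matrix has rank 7, and its Smith normal form has invariant factors (1,1,1,1,1,1,1).

Computing H_k = (kernel of ∂_k) / (image of ∂_{k+1}):

  H_2: rank ker ∂_2 − rank ∂_3 = (8 − 7) − 0 = 1, and there is no ∂_3, so H_2 ≅ Z.

(K is a triangulation of the 2-sphere S^2.)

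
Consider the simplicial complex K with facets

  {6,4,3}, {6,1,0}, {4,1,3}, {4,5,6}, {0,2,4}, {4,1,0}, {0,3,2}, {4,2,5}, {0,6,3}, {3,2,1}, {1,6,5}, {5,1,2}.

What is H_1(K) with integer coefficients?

H_1 = Z/2.

We work with the vertex ordering 0 < 1 < 2 < 3 < 4 < 5 < 6. The simplices of K, each written with vertices in increasing order, are:

  0-simplices (7): [0], [1], [2], [3], [4], [5], [6]
  1-simplices (18): [0,1], [0,2], [0,3], [0,4], [0,6], [1,2], [1,3], [1,4], [1,5], [1,6], [2,3], [2,4], [2,5], [3,4], [3,6], [4,5], [4,6], [5,6]
  2-simplices (12): [0,1,4], [0,1,6], [0,2,3], [0,2,4], [0,3,6], [1,2,3], [1,2,5], [1,3,4], [1,5,6], [2,4,5], [3,4,6], [4,5,6]

giving chain groups C_0 ≅ Z^7, C_1 ≅ Z^18, C_2 ≅ Z^12.

The boundary map ∂_1: C_1 → C_0 is given by ∂[p,q] = [q] − [p]. For instance
  ∂[4,6] = [6] − [4].
This gives a 7×18 integer matrix of rank 6; reducing to Smith normal form yields diagonal entries (1,1,1,1,1,1).

Boundary ∂_2: C_2 → C_1 maps a triangle to the signed sum of its edges. For instance
  ∂[2,4,5] = [4,5] − [2,5] + [2,4],
  ∂[0,1,6] = [1,6] − [0,6] + [0,1].
The 18×12 boundary matrix has rank 12 and Smith normal form diag(1,1,1,1,1,1,1,1,1,1,1,2).

Computing H_k = (kernel of ∂_k) / (image of ∂_{k+1}):

  H_1: rank ker ∂_1 − rank ∂_2 = (18 − 6) − 12 = 0, and ∂_2 has invariant factor 2 > 1, so H_1 = Z/2.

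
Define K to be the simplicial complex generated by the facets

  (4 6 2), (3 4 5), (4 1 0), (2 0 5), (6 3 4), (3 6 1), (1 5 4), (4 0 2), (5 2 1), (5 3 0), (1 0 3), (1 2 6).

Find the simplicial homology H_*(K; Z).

K has 7 vertices, 18 edges, 12 triangles.
rank ∂_0 = 0, rank ∂_1 = 6 ⇒ b_0 = 7 − 0 − 6 = 1; all invariant factors of ∂_1 are 1 so no torsion. So H_0 = Z.
rank ∂_1 = 6, rank ∂_2 = 12 ⇒ b_1 = 18 − 6 − 12 = 0; ∂_2 has invariant factor(s) [2] giving torsion. So H_1 = Z_2.
rank ∂_2 = 12, rank ∂_3 = 0 ⇒ b_2 = 12 − 12 − 0 = 0. So H_2 = 0.

H_0 = Z,  H_1 = Z_2,  H_2 = 0.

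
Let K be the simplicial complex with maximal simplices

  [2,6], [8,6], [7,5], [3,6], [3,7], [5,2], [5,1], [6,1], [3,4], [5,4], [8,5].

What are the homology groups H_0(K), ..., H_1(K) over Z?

H_0 = Z,  H_1 = Z^4.

K has 8 vertices, 11 edges.
rank ∂_0 = 0, rank ∂_1 = 7 ⇒ b_0 = 8 − 0 − 7 = 1; all invariant factors of ∂_1 are 1 so no torsion. So H_0 = Z.
rank ∂_1 = 7, rank ∂_2 = 0 ⇒ b_1 = 11 − 7 − 0 = 4. So H_1 = Z^4.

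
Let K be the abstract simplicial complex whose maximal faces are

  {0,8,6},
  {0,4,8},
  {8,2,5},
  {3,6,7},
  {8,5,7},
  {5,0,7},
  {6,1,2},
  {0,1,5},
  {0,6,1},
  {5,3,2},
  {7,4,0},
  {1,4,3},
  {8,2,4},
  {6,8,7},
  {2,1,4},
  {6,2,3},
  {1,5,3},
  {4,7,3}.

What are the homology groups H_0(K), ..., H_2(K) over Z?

K has 9 vertices, 27 edges, 18 triangles.
rank ∂_0 = 0, rank ∂_1 = 8 ⇒ b_0 = 9 − 0 − 8 = 1; all invariant factors of ∂_1 are 1 so no torsion. So H_0 ≅ Z.
rank ∂_1 = 8, rank ∂_2 = 18 ⇒ b_1 = 27 − 8 − 18 = 1; ∂_2 has invariant factor(s) [2] giving torsion. So H_1 ≅ Z ⊕ Z/2Z.
rank ∂_2 = 18, rank ∂_3 = 0 ⇒ b_2 = 18 − 18 − 0 = 0. So H_2 ≅ 0.

H_0 = Z,  H_1 = Z ⊕ Z/2Z,  H_2 = 0.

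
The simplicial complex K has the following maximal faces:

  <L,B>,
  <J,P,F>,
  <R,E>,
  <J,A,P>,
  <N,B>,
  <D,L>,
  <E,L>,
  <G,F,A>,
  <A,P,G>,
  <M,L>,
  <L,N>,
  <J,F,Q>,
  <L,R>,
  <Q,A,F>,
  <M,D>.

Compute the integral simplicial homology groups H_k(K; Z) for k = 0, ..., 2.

K has 13 vertices, 21 edges, 6 triangles.
rank ∂_0 = 0, rank ∂_1 = 11 ⇒ b_0 = 13 − 0 − 11 = 2; all invariant factors of ∂_1 are 1 so no torsion. So H_0 = Z^2.
rank ∂_1 = 11, rank ∂_2 = 6 ⇒ b_1 = 21 − 11 − 6 = 4; all invariant factors of ∂_2 are 1 so no torsion. So H_1 = Z^4.
rank ∂_2 = 6, rank ∂_3 = 0 ⇒ b_2 = 6 − 6 − 0 = 0. So H_2 = 0.

H_0 = Z^2,  H_1 = Z^4,  H_2 = 0.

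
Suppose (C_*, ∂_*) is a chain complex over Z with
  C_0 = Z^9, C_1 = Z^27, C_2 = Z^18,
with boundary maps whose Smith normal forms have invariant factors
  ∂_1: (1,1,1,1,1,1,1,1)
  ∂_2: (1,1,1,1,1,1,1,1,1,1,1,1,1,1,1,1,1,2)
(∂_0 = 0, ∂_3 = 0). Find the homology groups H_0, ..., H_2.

H_0: b_0 = 9 − 0 − 8 = 1; torsion from ∂_1 factors > 1: none. So H_0 = Z.
H_1: b_1 = 27 − 8 − 18 = 1; torsion from ∂_2 factors > 1: [2]. So H_1 = Z × Z/2.
H_2: b_2 = 18 − 18 − 0 = 0; torsion from ∂_3 factors > 1: none. So H_2 = 0.

H_0 = Z,  H_1 = Z × Z/2,  H_2 = 0.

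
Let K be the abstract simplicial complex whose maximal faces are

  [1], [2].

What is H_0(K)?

Take the total order 1 < 2 on the vertex set. Then K (dimension 0) consists of the simplices:

  0-simplices (2): [1], [2]

Hence C_0 ≅ Z^2.

Computing H_k = (kernel of ∂_k) / (image of ∂_{k+1}):

  H_0: rank C_0 − rank ∂_1 = 2 − 0 = 2, and there is no ∂_1, so H_0 ≅ Z^2.

(K is a triangulation of a set of 2 points.)

H_0 = Z^2.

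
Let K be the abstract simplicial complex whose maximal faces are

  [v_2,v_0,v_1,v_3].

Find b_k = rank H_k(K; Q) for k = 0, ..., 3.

b_0 = 1, b_1 = 0, b_2 = 0, b_3 = 0.

Fix the vertex order v_0 < v_1 < v_2 < v_3 and write every simplex with vertices in increasing order. Then dim K = 3 and the simplices of K are:

  0-simplices (4): [v_0], [v_1], [v_2], [v_3]
  1-simplices (6): [v_0,v_1], [v_0,v_2], [v_0,v_3], [v_1,v_2], [v_1,v_3], [v_2,v_3]
  2-simplices (4): [v_0,v_1,v_2], [v_0,v_1,v_3], [v_0,v_2,v_3], [v_1,v_2,v_3]
  3-simplices (1): [v_0,v_1,v_2,v_3]

giving chain groups C_0 ≅ Z^4, C_1 ≅ Z^6, C_2 ≅ Z^4, C_3 ≅ Z^1.

∂_1: C_1 → C_0 sends each edge [p,q] (with p < q) to q − p.
As a 4×6 matrix over Z this has rank 3, with invariant factors (1,1,1).

∂_2: C_2 → C_1 maps a triangle to the signed sum of its edges. For instance
  ∂[v_0,v_1,v_2] = [v_1,v_2] − [v_0,v_2] + [v_0,v_1],
  ∂[v_0,v_2,v_3] = [v_2,v_3] − [v_0,v_3] + [v_0,v_2].
As a 6×4 matrix over Z this has rank 3, with invariant factors (1,1,1).

Boundary ∂_3: C_3 → C_2 sends each 3-simplex σ to the alternating sum Σ_i (−1)^i (σ with its i-th vertex removed). For instance
  ∂[v_0,v_1,v_2,v_3] = [v_1,v_2,v_3] − [v_0,v_2,v_3] + [v_0,v_1,v_3] − [v_0,v_1,v_2].
As a 4×1 matrix over Z this has rank 1, with invariant factors (1).

Reading off H_k = ker ∂_k / im ∂_{k+1}:

  H_0: rank C_0 − rank ∂_1 = 4 − 3 = 1, and the invariant factors of ∂_1 are all 1, so H_0 ≅ Z.
  H_1: rank ker ∂_1 − rank ∂_2 = (6 − 3) − 3 = 0, and the invariant factors of ∂_2 are all 1, so H_1 ≅ 0.
  H_2: rank ker ∂_2 − rank ∂_3 = (4 − 3) − 1 = 0, and the invariant factors of ∂_3 are all 1, so H_2 ≅ 0.
  H_3: rank ker ∂_3 − rank ∂_4 = (1 − 1) − 0 = 0, and there is no ∂_4, so H_3 ≅ 0.

As a check, the Euler characteristic is 4 − 6 + 4 − 1 = 1, which agrees with 1 − 0 + 0 − 0 = 1.

Hence the Betti numbers are b_0 = 1, b_1 = 0, b_2 = 0, b_3 = 0.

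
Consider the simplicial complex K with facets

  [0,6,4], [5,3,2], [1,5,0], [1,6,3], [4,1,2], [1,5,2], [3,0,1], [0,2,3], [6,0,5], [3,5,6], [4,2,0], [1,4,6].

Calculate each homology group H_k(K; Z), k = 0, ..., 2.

We work with the vertex ordering 0 < 1 < 2 < 3 < 4 < 5 < 6. The simplices of K, each written with vertices in increasing order, are:

  0-simplices (7): [0], [1], [2], [3], [4], [5], [6]
  1-simplices (18): [0,1], [0,2], [0,3], [0,4], [0,5], [0,6], [1,2], [1,3], [1,4], [1,5], [1,6], [2,3], [2,4], [2,5], [3,5], [3,6], [4,6], [5,6]
  2-simplices (12): [0,1,3], [0,1,5], [0,2,3], [0,2,4], [0,4,6], [0,5,6], [1,2,4], [1,2,5], [1,3,6], [1,4,6], [2,3,5], [3,5,6]

so the chain groups are C_0 ≅ Z^7, C_1 ≅ Z^18, C_2 ≅ Z^12.

∂_1: C_1 → C_0 sends each edge [p,q] (with p < q) to q − p. For instance
  ∂[0,1] = [1] − [0].
This gives a 7×18 integer matrix of rank 6; reducing to Smith normal form yields diagonal entries (1,1,1,1,1,1).

Boundary ∂_2: C_2 → C_1 sends each 2-simplex [p,q,r] to [q,r] − [p,r] + [p,q]. For instance
  ∂[1,4,6] = [4,6] − [1,6] + [1,4],
  ∂[1,2,5] = [2,5] − [1,5] + [1,2].
This gives a 18×12 integer matrix of rank 12; reducing to Smith normal form yields diagonal entries (1,1,1,1,1,1,1,1,1,1,1,2).

Reading off H_k = ker ∂_k / im ∂_{k+1}:

  H_0: rank C_0 − rank ∂_1 = 7 − 6 = 1, and the invariant factors of ∂_1 are all 1, so H_0 ≅ Z.
  H_1: rank ker ∂_1 − rank ∂_2 = (18 − 6) − 12 = 0, and ∂_2 has invariant factor 2 > 1, so H_1 ≅ Z/2.
  H_2: rank ker ∂_2 − rank ∂_3 = (12 − 12) − 0 = 0, and there is no ∂_3, so H_2 ≅ 0.

As a check, the Euler characteristic is 7 − 18 + 12 = 1, which agrees with 1 − 0 + 0 = 1.

H_0 = Z,  H_1 = Z/2,  H_2 = 0.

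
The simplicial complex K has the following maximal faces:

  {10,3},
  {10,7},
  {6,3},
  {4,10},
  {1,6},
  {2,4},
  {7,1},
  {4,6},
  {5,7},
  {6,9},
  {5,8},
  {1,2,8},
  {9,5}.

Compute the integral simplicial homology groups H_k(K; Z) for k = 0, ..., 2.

H_0 ≅ Z,  H_1 ≅ Z^5,  H_2 = 0.

We work with the vertex ordering 1 < 2 < 3 < 4 < 5 < 6 < 7 < 8 < 9 < 10. The simplices of K, each written with vertices in increasing order, are:

  0-simplices (10): [1], [2], [3], [4], [5], [6], [7], [8], [9], [10]
  1-simplices (15): [1,2], [1,6], [1,7], [1,8], [2,4], [2,8], [3,6], [3,10], [4,6], [4,10], [5,7], [5,8], [5,9], [6,9], [7,10]
  2-simplices (1): [1,2,8]

giving chain groups C_0 ≅ Z^10, C_1 ≅ Z^15, C_2 ≅ Z^1.

Boundary ∂_1: C_1 → C_0 maps an edge to its endpoints' difference, ∂[p,q] = q − p. For instance
  ∂[4,10] = [10] − [4].
This gives a 10×15 integer matrix of rank 9; reducing to Smith normal form yields diagonal entries (1,1,1,1,1,1,1,1,1).

The boundary map ∂_2: C_2 → C_1 acts by ∂[p,q,r] = [q,r] − [p,r] + [p,q]. For instance
  ∂[1,2,8] = [2,8] − [1,8] + [1,2].
The resulting 15×1 matrix has rank 1, and its Smith normal form has invariant factors (1).

Reading off H_k = ker ∂_k / im ∂_{k+1}:

  H_0: rank C_0 − rank ∂_1 = 10 − 9 = 1, and the invariant factors of ∂_1 are all 1, so H_0 ≅ Z.
  H_1: rank ker ∂_1 − rank ∂_2 = (15 − 9) − 1 = 5, and the invariant factors of ∂_2 are all 1, so H_1 ≅ Z^5.
  H_2: rank ker ∂_2 − rank ∂_3 = (1 − 1) − 0 = 0, and there is no ∂_3, so H_2 ≅ 0.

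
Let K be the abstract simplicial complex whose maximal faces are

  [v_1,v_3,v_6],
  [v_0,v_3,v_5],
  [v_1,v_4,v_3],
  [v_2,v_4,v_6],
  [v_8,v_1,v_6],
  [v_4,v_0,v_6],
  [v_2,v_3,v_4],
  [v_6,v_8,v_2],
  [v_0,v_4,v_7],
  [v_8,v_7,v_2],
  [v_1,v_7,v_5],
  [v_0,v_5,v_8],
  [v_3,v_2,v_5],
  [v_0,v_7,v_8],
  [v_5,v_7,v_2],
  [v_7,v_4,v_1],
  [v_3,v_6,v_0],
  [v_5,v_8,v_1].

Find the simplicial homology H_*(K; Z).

H_0 ≅ Z,  H_1 ≅ Z ⊕ Z/2,  H_2 = 0.

Take the total order v_0 < v_1 < v_2 < v_3 < v_4 < v_5 < v_6 < v_7 < v_8 on the vertex set. Then K (dimension 2) consists of the simplices:

  0-simplices (9): [v_0], [v_1], [v_2], [v_3], [v_4], [v_5], [v_6], [v_7], [v_8]
  1-simplices (27): (27 of them)
  2-simplices (18): (18 of them)

giving chain groups C_0 ≅ Z^9, C_1 ≅ Z^27, C_2 ≅ Z^18.

∂_1: C_1 → C_0 is given by ∂[p,q] = [q] − [p]. For instance
  ∂[v_0,v_5] = [v_5] − [v_0].
This gives a 9×27 integer matrix of rank 8; reducing to Smith normal form yields diagonal entries (1,1,1,1,1,1,1,1).

Boundary ∂_2: C_2 → C_1 sends each 2-simplex [p,q,r] to [q,r] − [p,r] + [p,q]. For instance
  ∂[v_2,v_4,v_6] = [v_4,v_6] − [v_2,v_6] + [v_2,v_4],
  ∂[v_0,v_4,v_7] = [v_4,v_7] − [v_0,v_7] + [v_0,v_4].
The resulting 27×18 matrix has rank 18, and its Smith normal form has invariant factors (1,1,1,1,1,1,1,1,1,1,1,1,1,1,1,1,1,2).

Computing H_k = (kernel of ∂_k) / (image of ∂_{k+1}):

  H_0: rank C_0 − rank ∂_1 = 9 − 8 = 1, and the invariant factors of ∂_1 are all 1, so H_0 = Z.
  H_1: rank ker ∂_1 − rank ∂_2 = (27 − 8) − 18 = 1, and ∂_2 has invariant factor 2 > 1, so H_1 = Z ⊕ Z/2.
  H_2: rank ker ∂_2 − rank ∂_3 = (18 − 18) − 0 = 0, and there is no ∂_3, so H_2 = 0.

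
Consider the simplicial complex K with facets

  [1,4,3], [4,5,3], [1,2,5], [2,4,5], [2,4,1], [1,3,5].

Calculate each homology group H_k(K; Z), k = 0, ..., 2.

We work with the vertex ordering 1 < 2 < 3 < 4 < 5. The simplices of K, each written with vertices in increasing order, are:

  0-simplices (5): [1], [2], [3], [4], [5]
  1-simplices (9): [1,2], [1,3], [1,4], [1,5], [2,4], [2,5], [3,4], [3,5], [4,5]
  2-simplices (6): [1,2,4], [1,2,5], [1,3,4], [1,3,5], [2,4,5], [3,4,5]

so the chain groups are C_0 ≅ Z^5, C_1 ≅ Z^9, C_2 ≅ Z^6.

∂_1: C_1 → C_0 sends each edge [p,q] (with p < q) to q − p.
The 5×9 boundary matrix has rank 4 and Smith normal form diag(1,1,1,1).

The boundary map ∂_2: C_2 → C_1 acts by ∂[p,q,r] = [q,r] − [p,r] + [p,q]. For instance
  ∂[1,2,5] = [2,5] − [1,5] + [1,2],
  ∂[2,4,5] = [4,5] − [2,5] + [2,4].
The 9×6 boundary matrix has rank 5 and Smith normal form diag(1,1,1,1,1).

Now H_k = ker ∂_k / im ∂_{k+1}, so:

  H_0: rank C_0 − rank ∂_1 = 5 − 4 = 1, and the invariant factors of ∂_1 are all 1, so H_0 ≅ Z.
  H_1: rank ker ∂_1 − rank ∂_2 = (9 − 4) − 5 = 0, and the invariant factors of ∂_2 are all 1, so H_1 ≅ 0.
  H_2: rank ker ∂_2 − rank ∂_3 = (6 − 5) − 0 = 1, and there is no ∂_3, so H_2 ≅ Z.

As a check, the Euler characteristic is 5 − 9 + 6 = 2, which agrees with 1 − 0 + 1 = 2.

H_0 ≅ Z,  H_1 = 0,  H_2 ≅ Z.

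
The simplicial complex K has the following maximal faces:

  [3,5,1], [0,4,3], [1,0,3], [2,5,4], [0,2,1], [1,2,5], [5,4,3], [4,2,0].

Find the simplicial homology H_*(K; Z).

We work with the vertex ordering 0 < 1 < 2 < 3 < 4 < 5. The simplices of K, each written with vertices in increasing order, are:

  0-simplices (6): [0], [1], [2], [3], [4], [5]
  1-simplices (12): [0,1], [0,2], [0,3], [0,4], [1,2], [1,3], [1,5], [2,4], [2,5], [3,4], [3,5], [4,5]
  2-simplices (8): [0,1,2], [0,1,3], [0,2,4], [0,3,4], [1,2,5], [1,3,5], [2,4,5], [3,4,5]

Hence C_0 ≅ Z^6, C_1 ≅ Z^12, C_2 ≅ Z^8.

The boundary map ∂_1: C_1 → C_0 is given by ∂[p,q] = [q] − [p].
This gives a 6×12 integer matrix of rank 5; reducing to Smith normal form yields diagonal entries (1,1,1,1,1).

Boundary ∂_2: C_2 → C_1 maps a triangle to the signed sum of its edges. For instance
  ∂[3,4,5] = [4,5] − [3,5] + [3,4],
  ∂[0,2,4] = [2,4] − [0,4] + [0,2].
This gives a 12×8 integer matrix of rank 7; reducing to Smith normal form yields diagonal entries (1,1,1,1,1,1,1).

From H_k ≅ ker(∂_k) / im(∂_{k+1}) we obtain:

  H_0: rank C_0 − rank ∂_1 = 6 − 5 = 1, and the invariant factors of ∂_1 are all 1, so H_0 = Z.
  H_1: rank ker ∂_1 − rank ∂_2 = (12 − 5) − 7 = 0, and the invariant factors of ∂_2 are all 1, so H_1 = 0.
  H_2: rank ker ∂_2 − rank ∂_3 = (8 − 7) − 0 = 1, and there is no ∂_3, so H_2 = Z.

As a check, the Euler characteristic is 6 − 12 + 8 = 2, which agrees with 1 − 0 + 1 = 2.
(K is a triangulation of the 2-sphere S^2.)

H_0 ≅ Z,  H_1 = 0,  H_2 ≅ Z.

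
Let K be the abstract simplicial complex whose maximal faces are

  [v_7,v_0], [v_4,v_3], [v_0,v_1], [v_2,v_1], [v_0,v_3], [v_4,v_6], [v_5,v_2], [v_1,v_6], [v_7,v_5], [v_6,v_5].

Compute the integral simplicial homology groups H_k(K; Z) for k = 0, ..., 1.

H_0 = Z,  H_1 = Z^3.

K has 8 vertices, 10 edges.
rank ∂_0 = 0, rank ∂_1 = 7 ⇒ b_0 = 8 − 0 − 7 = 1; all invariant factors of ∂_1 are 1 so no torsion. So H_0 ≅ Z.
rank ∂_1 = 7, rank ∂_2 = 0 ⇒ b_1 = 10 − 7 − 0 = 3. So H_1 ≅ Z^3.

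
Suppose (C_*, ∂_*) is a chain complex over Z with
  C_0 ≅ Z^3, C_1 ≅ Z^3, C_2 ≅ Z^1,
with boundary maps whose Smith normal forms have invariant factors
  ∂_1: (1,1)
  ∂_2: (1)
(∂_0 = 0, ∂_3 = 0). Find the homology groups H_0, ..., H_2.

H_0 ≅ Z,  H_1 = 0,  H_2 = 0.

H_0: b_0 = 3 − 0 − 2 = 1; torsion from ∂_1 factors > 1: none. So H_0 ≅ Z.
H_1: b_1 = 3 − 2 − 1 = 0; torsion from ∂_2 factors > 1: none. So H_1 ≅ 0.
H_2: b_2 = 1 − 1 − 0 = 0; torsion from ∂_3 factors > 1: none. So H_2 ≅ 0.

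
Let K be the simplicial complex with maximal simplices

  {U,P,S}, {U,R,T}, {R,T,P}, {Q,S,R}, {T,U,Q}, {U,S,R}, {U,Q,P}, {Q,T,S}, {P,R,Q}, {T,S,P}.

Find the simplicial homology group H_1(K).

H_1 ≅ Z_2.

Order the vertices as P < Q < R < S < T < U. Listing each simplex with vertices in this order, K has dimension 2 with simplices:

  0-simplices (6): P, Q, R, S, T, U
  1-simplices (15): PQ, PR, PS, PT, PU, QR, QS, QT, QU, RS, RT, RU, ST, SU, TU
  2-simplices (10): PQR, PQU, PRT, PST, PSU, QRS, QST, QTU, RSU, RTU

Hence C_0 ≅ Z^6, C_1 ≅ Z^15, C_2 ≅ Z^10.

∂_1: C_1 → C_0 is given by ∂[p,q] = [q] − [p].
The 6×15 boundary matrix has rank 5 and Smith normal form diag(1,1,1,1,1).

The boundary map ∂_2: C_2 → C_1 acts by ∂[p,q,r] = [q,r] − [p,r] + [p,q]. For instance
  ∂PST = ST − PT + PS,
  ∂PQU = QU − PU + PQ.
As a 15×10 matrix over Z this has rank 10, with invariant factors (1,1,1,1,1,1,1,1,1,2).

From H_k ≅ ker(∂_k) / im(∂_{k+1}) we obtain:

  H_1: rank ker ∂_1 − rank ∂_2 = (15 − 5) − 10 = 0, and ∂_2 has invariant factor 2 > 1, so H_1 ≅ Z_2.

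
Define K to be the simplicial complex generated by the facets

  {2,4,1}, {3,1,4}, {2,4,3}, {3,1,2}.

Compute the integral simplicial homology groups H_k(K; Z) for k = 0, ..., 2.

H_0 ≅ Z,  H_1 = 0,  H_2 ≅ Z.

K has 4 vertices, 6 edges, 4 triangles.
rank ∂_0 = 0, rank ∂_1 = 3 ⇒ b_0 = 4 − 0 − 3 = 1; all invariant factors of ∂_1 are 1 so no torsion. So H_0 = Z.
rank ∂_1 = 3, rank ∂_2 = 3 ⇒ b_1 = 6 − 3 − 3 = 0; all invariant factors of ∂_2 are 1 so no torsion. So H_1 = 0.
rank ∂_2 = 3, rank ∂_3 = 0 ⇒ b_2 = 4 − 3 − 0 = 1. So H_2 = Z.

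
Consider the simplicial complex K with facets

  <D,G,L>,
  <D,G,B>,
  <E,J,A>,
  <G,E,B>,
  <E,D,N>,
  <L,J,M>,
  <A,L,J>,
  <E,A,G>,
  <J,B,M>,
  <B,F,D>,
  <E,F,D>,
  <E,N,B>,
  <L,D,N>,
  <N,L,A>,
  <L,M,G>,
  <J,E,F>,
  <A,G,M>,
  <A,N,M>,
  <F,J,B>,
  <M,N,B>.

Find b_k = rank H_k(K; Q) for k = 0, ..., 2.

b_0 = 1, b_1 = 1, b_2 = 0.

Take the total order A < B < D < E < F < G < J < L < M < N on the vertex set. Then K (dimension 2) consists of the simplices:

  0-simplices (10): A, B, D, E, F, G, J, L, M, N
  1-simplices (30): AE, AG, AJ, AL, AM, AN, BD, BE, BF, BG, BJ, BM, BN, DE, DF, DG, DL, DN, EF, EG, EJ, EN, FJ, GL, GM, JL, JM, LM, LN, MN
  2-simplices (20): AEG, AEJ, AGM, AJL, ALN, AMN, BDF, BDG, BEG, BEN, BFJ, BJM, BMN, DEF, DEN, DGL, DLN, EFJ, GLM, JLM

giving chain groups C_0 ≅ Z^10, C_1 ≅ Z^30, C_2 ≅ Z^20.

The boundary map ∂_1: C_1 → C_0 is given by ∂[p,q] = [q] − [p].
This gives a 10×30 integer matrix of rank 9; reducing to Smith normal form yields diagonal entries (1,1,1,1,1,1,1,1,1).

Boundary ∂_2: C_2 → C_1 maps a triangle to the signed sum of its edges. For instance
  ∂ALN = LN − AN + AL,
  ∂JLM = LM − JM + JL.
The 30×20 boundary matrix has rank 20 and Smith normal form diag(1,1,1,1,1,1,1,1,1,1,1,1,1,1,1,1,1,1,1,2).

From H_k ≅ ker(∂_k) / im(∂_{k+1}) we obtain:

  H_0: rank C_0 − rank ∂_1 = 10 − 9 = 1, and the invariant factors of ∂_1 are all 1, so H_0 ≅ Z.
  H_1: rank ker ∂_1 − rank ∂_2 = (30 − 9) − 20 = 1, and ∂_2 has invariant factor 2 > 1, so H_1 ≅ Z ⊕ Z_2.
  H_2: rank ker ∂_2 − rank ∂_3 = (20 − 20) − 0 = 0, and there is no ∂_3, so H_2 ≅ 0.

As a check, the Euler characteristic is 10 − 30 + 20 = 0, which agrees with 1 − 1 + 0 = 0.

Hence the Betti numbers are b_0 = 1, b_1 = 1, b_2 = 0.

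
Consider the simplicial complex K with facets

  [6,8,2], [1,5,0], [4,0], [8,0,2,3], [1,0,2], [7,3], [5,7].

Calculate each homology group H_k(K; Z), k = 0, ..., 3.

H_0 = Z,  H_1 = Z,  H_2 = 0,  H_3 = 0.

Take the total order 0 < 1 < 2 < 3 < 4 < 5 < 6 < 7 < 8 on the vertex set. Then K (dimension 3) consists of the simplices:

  0-simplices (9): [0], [1], [2], [3], [4], [5], [6], [7], [8]
  1-simplices (15): [0,1], [0,2], [0,3], [0,4], [0,5], [0,8], [1,2], [1,5], [2,3], [2,6], [2,8], [3,7], [3,8], [5,7], [6,8]
  2-simplices (7): [0,1,2], [0,1,5], [0,2,3], [0,2,8], [0,3,8], [2,3,8], [2,6,8]
  3-simplices (1): [0,2,3,8]

giving chain groups C_0 ≅ Z^9, C_1 ≅ Z^15, C_2 ≅ Z^7, C_3 ≅ Z^1.

Boundary ∂_1: C_1 → C_0 is given by ∂[p,q] = [q] − [p]. For instance
  ∂[0,5] = [5] − [0].
As a 9×15 matrix over Z this has rank 8, with invariant factors (1,1,1,1,1,1,1,1).

Boundary ∂_2: C_2 → C_1 sends each 2-simplex [p,q,r] to [q,r] − [p,r] + [p,q]. For instance
  ∂[0,3,8] = [3,8] − [0,8] + [0,3],
  ∂[0,2,8] = [2,8] − [0,8] + [0,2].
This gives a 15×7 integer matrix of rank 6; reducing to Smith normal form yields diagonal entries (1,1,1,1,1,1).

The boundary map ∂_3: C_3 → C_2 sends each 3-simplex σ to the alternating sum Σ_i (−1)^i (σ with its i-th vertex removed). For instance
  ∂[0,2,3,8] = [2,3,8] − [0,3,8] + [0,2,8] − [0,2,3].
The 7×1 boundary matrix has rank 1 and Smith normal form diag(1).

Now H_k = ker ∂_k / im ∂_{k+1}, so:

  H_0: rank C_0 − rank ∂_1 = 9 − 8 = 1, and the invariant factors of ∂_1 are all 1, so H_0 ≅ Z.
  H_1: rank ker ∂_1 − rank ∂_2 = (15 − 8) − 6 = 1, and the invariant factors of ∂_2 are all 1, so H_1 ≅ Z.
  H_2: rank ker ∂_2 − rank ∂_3 = (7 − 6) − 1 = 0, and the invariant factors of ∂_3 are all 1, so H_2 ≅ 0.
  H_3: rank ker ∂_3 − rank ∂_4 = (1 − 1) − 0 = 0, and there is no ∂_4, so H_3 ≅ 0.

As a check, the Euler characteristic is 9 − 15 + 7 − 1 = 0, which agrees with 1 − 1 + 0 − 0 = 0.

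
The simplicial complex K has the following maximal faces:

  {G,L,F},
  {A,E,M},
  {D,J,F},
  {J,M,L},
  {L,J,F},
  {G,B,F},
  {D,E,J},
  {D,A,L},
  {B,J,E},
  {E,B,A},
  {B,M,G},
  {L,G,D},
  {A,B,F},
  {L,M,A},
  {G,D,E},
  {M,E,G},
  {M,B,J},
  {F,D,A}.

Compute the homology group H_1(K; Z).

Fix the vertex order A < B < D < E < F < G < J < L < M and write every simplex with vertices in increasing order. Then dim K = 2 and the simplices of K are:

  0-simplices (9): A, B, D, E, F, G, J, L, M
  1-simplices (27): AB, AD, AE, AF, AL, AM, BE, BF, BG, BJ, BM, DE, DF, DG, DJ, DL, EG, EJ, EM, FG, FJ, FL, GL, GM, JL, JM, LM
  2-simplices (18): ABE, ABF, ADF, ADL, AEM, ALM, BEJ, BFG, BGM, BJM, DEG, DEJ, DFJ, DGL, EGM, FGL, FJL, JLM

so the chain groups are C_0 ≅ Z^9, C_1 ≅ Z^27, C_2 ≅ Z^18.

∂_1: C_1 → C_0 maps an edge to its endpoints' difference, ∂[p,q] = q − p.
The 9×27 boundary matrix has rank 8 and Smith normal form diag(1,1,1,1,1,1,1,1).

Boundary ∂_2: C_2 → C_1 acts by ∂[p,q,r] = [q,r] − [p,r] + [p,q]. For instance
  ∂BJM = JM − BM + BJ,
  ∂ALM = LM − AM + AL.
As a 27×18 matrix over Z this has rank 18, with invariant factors (1,1,1,1,1,1,1,1,1,1,1,1,1,1,1,1,1,2).

Reading off H_k = ker ∂_k / im ∂_{k+1}:

  H_1: rank ker ∂_1 − rank ∂_2 = (27 − 8) − 18 = 1, and ∂_2 has invariant factor 2 > 1, so H_1 = Z ⊕ Z_2.

H_1 ≅ Z ⊕ Z_2.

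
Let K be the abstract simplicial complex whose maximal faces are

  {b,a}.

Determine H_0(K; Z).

We work with the vertex ordering a < b. The simplices of K, each written with vertices in increasing order, are:

  0-simplices (2): a, b
  1-simplices (1): ab

so the chain groups are C_0 ≅ Z^2, C_1 ≅ Z^1.

Boundary ∂_1: C_1 → C_0 sends each edge [p,q] (with p < q) to q − p. For instance
  ∂ab = b − a.
This gives a 2×1 integer matrix of rank 1; reducing to Smith normal form yields diagonal entries (1).

From H_k ≅ ker(∂_k) / im(∂_{k+1}) we obtain:

  H_0: rank C_0 − rank ∂_1 = 2 − 1 = 1, and the invariant factors of ∂_1 are all 1, so H_0 ≅ Z.

H_0 ≅ Z.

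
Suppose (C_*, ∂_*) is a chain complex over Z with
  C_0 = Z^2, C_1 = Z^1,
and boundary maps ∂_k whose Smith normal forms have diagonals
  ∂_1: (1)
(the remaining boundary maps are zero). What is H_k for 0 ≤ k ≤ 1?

H_0 = Z,  H_1 = 0.

H_0: b_0 = 2 − 0 − 1 = 1; torsion from ∂_1 factors > 1: none. So H_0 = Z.
H_1: b_1 = 1 − 1 − 0 = 0; torsion from ∂_2 factors > 1: none. So H_1 = 0.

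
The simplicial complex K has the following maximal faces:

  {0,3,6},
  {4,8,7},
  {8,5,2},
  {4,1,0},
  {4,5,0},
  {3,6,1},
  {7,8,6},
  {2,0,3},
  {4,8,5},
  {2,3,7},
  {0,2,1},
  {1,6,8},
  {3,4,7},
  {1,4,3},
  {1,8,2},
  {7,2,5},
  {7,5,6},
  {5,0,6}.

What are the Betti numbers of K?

b_0 = 1, b_1 = 1, b_2 = 0.

K has 9 vertices, 27 edges, 18 triangles.
rank ∂_0 = 0, rank ∂_1 = 8 ⇒ b_0 = 9 − 0 − 8 = 1; all invariant factors of ∂_1 are 1 so no torsion. So H_0 = Z.
rank ∂_1 = 8, rank ∂_2 = 18 ⇒ b_1 = 27 − 8 − 18 = 1; ∂_2 has invariant factor(s) [2] giving torsion. So H_1 = Z × Z/2.
rank ∂_2 = 18, rank ∂_3 = 0 ⇒ b_2 = 18 − 18 − 0 = 0. So H_2 = 0.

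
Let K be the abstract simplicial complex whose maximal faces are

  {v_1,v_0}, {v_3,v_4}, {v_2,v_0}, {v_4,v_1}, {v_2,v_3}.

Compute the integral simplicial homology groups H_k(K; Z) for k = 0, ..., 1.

We work with the vertex ordering v_0 < v_1 < v_2 < v_3 < v_4. The simplices of K, each written with vertices in increasing order, are:

  0-simplices (5): [v_0], [v_1], [v_2], [v_3], [v_4]
  1-simplices (5): [v_0,v_1], [v_0,v_2], [v_1,v_4], [v_2,v_3], [v_3,v_4]

so the chain groups are C_0 ≅ Z^5, C_1 ≅ Z^5.

The boundary map ∂_1: C_1 → C_0 maps an edge to its endpoints' difference, ∂[p,q] = q − p.
As a 5×5 matrix over Z this has rank 4, with invariant factors (1,1,1,1).

Computing H_k = (kernel of ∂_k) / (image of ∂_{k+1}):

  H_0: rank C_0 − rank ∂_1 = 5 − 4 = 1, and the invariant factors of ∂_1 are all 1, so H_0 ≅ Z.
  H_1: rank ker ∂_1 − rank ∂_2 = (5 − 4) − 0 = 1, and there is no ∂_2, so H_1 ≅ Z.

As a check, the Euler characteristic is 5 − 5 = 0, which agrees with 1 − 1 = 0.
(K is a triangulation of the circle S^1.)

H_0 ≅ Z,  H_1 ≅ Z.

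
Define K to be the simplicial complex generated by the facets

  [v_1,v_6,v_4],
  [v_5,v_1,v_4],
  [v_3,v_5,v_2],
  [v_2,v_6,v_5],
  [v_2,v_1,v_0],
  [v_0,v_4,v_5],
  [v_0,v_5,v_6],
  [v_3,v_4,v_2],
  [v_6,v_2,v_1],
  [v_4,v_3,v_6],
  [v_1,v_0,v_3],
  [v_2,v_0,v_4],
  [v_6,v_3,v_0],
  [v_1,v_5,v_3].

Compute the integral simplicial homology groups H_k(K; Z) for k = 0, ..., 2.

Fix the vertex order v_0 < v_1 < v_2 < v_3 < v_4 < v_5 < v_6 and write every simplex with vertices in increasing order. Then dim K = 2 and the simplices of K are:

  0-simplices (7): [v_0], [v_1], [v_2], [v_3], [v_4], [v_5], [v_6]
  1-simplices (21): (21 of them)
  2-simplices (14): (14 of them)

so the chain groups are C_0 ≅ Z^7, C_1 ≅ Z^21, C_2 ≅ Z^14.

The boundary map ∂_1: C_1 → C_0 is given by ∂[p,q] = [q] − [p].
The 7×21 boundary matrix has rank 6 and Smith normal form diag(1,1,1,1,1,1).

Boundary ∂_2: C_2 → C_1 maps a triangle to the signed sum of its edges. For instance
  ∂[v_0,v_4,v_5] = [v_4,v_5] − [v_0,v_5] + [v_0,v_4],
  ∂[v_0,v_5,v_6] = [v_5,v_6] − [v_0,v_6] + [v_0,v_5].
The resulting 21×14 matrix has rank 13, and its Smith normal form has invariant factors (1,1,1,1,1,1,1,1,1,1,1,1,1).

Reading off H_k = ker ∂_k / im ∂_{k+1}:

  H_0: rank C_0 − rank ∂_1 = 7 − 6 = 1, and the invariant factors of ∂_1 are all 1, so H_0 = Z.
  H_1: rank ker ∂_1 − rank ∂_2 = (21 − 6) − 13 = 2, and the invariant factors of ∂_2 are all 1, so H_1 = Z^2.
  H_2: rank ker ∂_2 − rank ∂_3 = (14 − 13) − 0 = 1, and there is no ∂_3, so H_2 = Z.

As a check, the Euler characteristic is 7 − 21 + 14 = 0, which agrees with 1 − 2 + 1 = 0.

H_0 = Z,  H_1 = Z^2,  H_2 = Z.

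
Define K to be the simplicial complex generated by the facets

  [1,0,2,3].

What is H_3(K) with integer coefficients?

H_3 ≅ 0.

Order the vertices as 0 < 1 < 2 < 3. Listing each simplex with vertices in this order, K has dimension 3 with simplices:

  0-simplices (4): [0], [1], [2], [3]
  1-simplices (6): [0,1], [0,2], [0,3], [1,2], [1,3], [2,3]
  2-simplices (4): [0,1,2], [0,1,3], [0,2,3], [1,2,3]
  3-simplices (1): [0,1,2,3]

Hence C_0 ≅ Z^4, C_1 ≅ Z^6, C_2 ≅ Z^4, C_3 ≅ Z^1.

The boundary map ∂_1: C_1 → C_0 sends each edge [p,q] (with p < q) to q − p.
This gives a 4×6 integer matrix of rank 3; reducing to Smith normal form yields diagonal entries (1,1,1).

The boundary map ∂_2: C_2 → C_1 maps a triangle to the signed sum of its edges. For instance
  ∂[0,2,3] = [2,3] − [0,3] + [0,2],
  ∂[1,2,3] = [2,3] − [1,3] + [1,2].
As a 6×4 matrix over Z this has rank 3, with invariant factors (1,1,1).

∂_3: C_3 → C_2 sends each 3-simplex σ to the alternating sum Σ_i (−1)^i (σ with its i-th vertex removed). For instance
  ∂[0,1,2,3] = [1,2,3] − [0,2,3] + [0,1,3] − [0,1,2].
This gives a 4×1 integer matrix of rank 1; reducing to Smith normal form yields diagonal entries (1).

Computing H_k = (kernel of ∂_k) / (image of ∂_{k+1}):

  H_3: rank ker ∂_3 − rank ∂_4 = (1 − 1) − 0 = 0, and there is no ∂_4, so H_3 ≅ 0.

(K is a triangulation of the 3-simplex.)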